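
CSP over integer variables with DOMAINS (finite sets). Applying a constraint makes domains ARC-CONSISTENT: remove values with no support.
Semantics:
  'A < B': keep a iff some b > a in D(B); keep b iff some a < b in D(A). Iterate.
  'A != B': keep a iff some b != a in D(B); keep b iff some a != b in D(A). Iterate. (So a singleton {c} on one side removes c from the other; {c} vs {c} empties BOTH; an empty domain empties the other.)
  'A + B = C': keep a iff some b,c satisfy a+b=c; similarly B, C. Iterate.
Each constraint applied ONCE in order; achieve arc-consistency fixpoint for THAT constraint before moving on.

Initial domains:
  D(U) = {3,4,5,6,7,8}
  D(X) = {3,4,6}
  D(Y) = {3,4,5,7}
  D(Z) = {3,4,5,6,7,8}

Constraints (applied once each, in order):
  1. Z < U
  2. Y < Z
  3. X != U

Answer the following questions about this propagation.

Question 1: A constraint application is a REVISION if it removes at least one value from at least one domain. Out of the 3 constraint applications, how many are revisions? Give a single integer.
Answer: 2

Derivation:
Constraint 1 (Z < U) on D(Z)={3,4,5,6,7,8} D(U)={3,4,5,6,7,8}: Z {3,4,5,6,7,8}->{3,4,5,6,7}; U {3,4,5,6,7,8}->{4,5,6,7,8} => REVISION
Constraint 2 (Y < Z) on D(Y)={3,4,5,7} D(Z)={3,4,5,6,7}: Y {3,4,5,7}->{3,4,5}; Z {3,4,5,6,7}->{4,5,6,7} => REVISION
Constraint 3 (X != U) on D(X)={3,4,6} D(U)={4,5,6,7,8}: no change => not a revision
Total revisions = 2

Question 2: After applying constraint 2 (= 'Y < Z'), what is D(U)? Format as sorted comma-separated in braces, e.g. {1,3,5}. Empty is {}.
Answer: {4,5,6,7,8}

Derivation:
Constraint 1 (Z < U) on D(Z)={3,4,5,6,7,8} D(U)={3,4,5,6,7,8}: Z {3,4,5,6,7,8}->{3,4,5,6,7}; U {3,4,5,6,7,8}->{4,5,6,7,8}
Constraint 2 (Y < Z) on D(Y)={3,4,5,7} D(Z)={3,4,5,6,7}: Y {3,4,5,7}->{3,4,5}; Z {3,4,5,6,7}->{4,5,6,7}
So after constraint 2: D(U) = {4,5,6,7,8}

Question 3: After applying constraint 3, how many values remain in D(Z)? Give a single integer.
Answer: 4

Derivation:
Constraint 1 (Z < U) on D(Z)={3,4,5,6,7,8} D(U)={3,4,5,6,7,8}: Z {3,4,5,6,7,8}->{3,4,5,6,7}; U {3,4,5,6,7,8}->{4,5,6,7,8}
Constraint 2 (Y < Z) on D(Y)={3,4,5,7} D(Z)={3,4,5,6,7}: Y {3,4,5,7}->{3,4,5}; Z {3,4,5,6,7}->{4,5,6,7}
Constraint 3 (X != U) on D(X)={3,4,6} D(U)={4,5,6,7,8}: no change
So after constraint 3: D(Z)={4,5,6,7}, size = 4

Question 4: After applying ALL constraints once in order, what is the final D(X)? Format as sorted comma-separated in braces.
Answer: {3,4,6}

Derivation:
Constraint 1 (Z < U) on D(Z)={3,4,5,6,7,8} D(U)={3,4,5,6,7,8}: Z {3,4,5,6,7,8}->{3,4,5,6,7}; U {3,4,5,6,7,8}->{4,5,6,7,8}
Constraint 2 (Y < Z) on D(Y)={3,4,5,7} D(Z)={3,4,5,6,7}: Y {3,4,5,7}->{3,4,5}; Z {3,4,5,6,7}->{4,5,6,7}
Constraint 3 (X != U) on D(X)={3,4,6} D(U)={4,5,6,7,8}: no change
So after all 3 constraints: D(X) = {3,4,6}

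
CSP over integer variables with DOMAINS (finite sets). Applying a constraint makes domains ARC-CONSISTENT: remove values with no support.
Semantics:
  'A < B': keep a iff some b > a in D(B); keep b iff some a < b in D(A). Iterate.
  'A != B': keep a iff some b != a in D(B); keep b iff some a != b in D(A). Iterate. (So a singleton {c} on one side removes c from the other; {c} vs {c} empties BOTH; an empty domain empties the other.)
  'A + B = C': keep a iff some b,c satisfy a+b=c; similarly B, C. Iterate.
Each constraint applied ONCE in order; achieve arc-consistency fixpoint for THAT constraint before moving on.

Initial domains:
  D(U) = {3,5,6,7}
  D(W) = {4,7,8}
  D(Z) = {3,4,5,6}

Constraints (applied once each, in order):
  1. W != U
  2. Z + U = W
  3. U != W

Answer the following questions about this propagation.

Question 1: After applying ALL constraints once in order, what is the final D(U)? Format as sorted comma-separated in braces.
Constraint 1 (W != U) on D(W)={4,7,8} D(U)={3,5,6,7}: no change
Constraint 2 (Z + U = W) on D(Z)={3,4,5,6} D(U)={3,5,6,7} D(W)={4,7,8}: Z {3,4,5,6}->{3,4,5}; U {3,5,6,7}->{3,5}; W {4,7,8}->{7,8}
Constraint 3 (U != W) on D(U)={3,5} D(W)={7,8}: no change
So after all 3 constraints: D(U) = {3,5}

Answer: {3,5}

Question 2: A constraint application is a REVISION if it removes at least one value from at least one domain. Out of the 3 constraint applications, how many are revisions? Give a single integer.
Answer: 1

Derivation:
Constraint 1 (W != U) on D(W)={4,7,8} D(U)={3,5,6,7}: no change => not a revision
Constraint 2 (Z + U = W) on D(Z)={3,4,5,6} D(U)={3,5,6,7} D(W)={4,7,8}: Z {3,4,5,6}->{3,4,5}; U {3,5,6,7}->{3,5}; W {4,7,8}->{7,8} => REVISION
Constraint 3 (U != W) on D(U)={3,5} D(W)={7,8}: no change => not a revision
Total revisions = 1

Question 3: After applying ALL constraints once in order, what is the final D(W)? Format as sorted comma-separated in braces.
Answer: {7,8}

Derivation:
Constraint 1 (W != U) on D(W)={4,7,8} D(U)={3,5,6,7}: no change
Constraint 2 (Z + U = W) on D(Z)={3,4,5,6} D(U)={3,5,6,7} D(W)={4,7,8}: Z {3,4,5,6}->{3,4,5}; U {3,5,6,7}->{3,5}; W {4,7,8}->{7,8}
Constraint 3 (U != W) on D(U)={3,5} D(W)={7,8}: no change
So after all 3 constraints: D(W) = {7,8}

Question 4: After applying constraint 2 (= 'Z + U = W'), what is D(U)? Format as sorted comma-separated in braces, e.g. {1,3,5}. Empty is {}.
Answer: {3,5}

Derivation:
Constraint 1 (W != U) on D(W)={4,7,8} D(U)={3,5,6,7}: no change
Constraint 2 (Z + U = W) on D(Z)={3,4,5,6} D(U)={3,5,6,7} D(W)={4,7,8}: Z {3,4,5,6}->{3,4,5}; U {3,5,6,7}->{3,5}; W {4,7,8}->{7,8}
So after constraint 2: D(U) = {3,5}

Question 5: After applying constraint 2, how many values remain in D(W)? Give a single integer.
Constraint 1 (W != U) on D(W)={4,7,8} D(U)={3,5,6,7}: no change
Constraint 2 (Z + U = W) on D(Z)={3,4,5,6} D(U)={3,5,6,7} D(W)={4,7,8}: Z {3,4,5,6}->{3,4,5}; U {3,5,6,7}->{3,5}; W {4,7,8}->{7,8}
So after constraint 2: D(W)={7,8}, size = 2

Answer: 2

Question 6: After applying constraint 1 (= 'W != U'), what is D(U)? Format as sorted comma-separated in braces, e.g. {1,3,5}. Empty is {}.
Answer: {3,5,6,7}

Derivation:
Constraint 1 (W != U) on D(W)={4,7,8} D(U)={3,5,6,7}: no change
So after constraint 1: D(U) = {3,5,6,7}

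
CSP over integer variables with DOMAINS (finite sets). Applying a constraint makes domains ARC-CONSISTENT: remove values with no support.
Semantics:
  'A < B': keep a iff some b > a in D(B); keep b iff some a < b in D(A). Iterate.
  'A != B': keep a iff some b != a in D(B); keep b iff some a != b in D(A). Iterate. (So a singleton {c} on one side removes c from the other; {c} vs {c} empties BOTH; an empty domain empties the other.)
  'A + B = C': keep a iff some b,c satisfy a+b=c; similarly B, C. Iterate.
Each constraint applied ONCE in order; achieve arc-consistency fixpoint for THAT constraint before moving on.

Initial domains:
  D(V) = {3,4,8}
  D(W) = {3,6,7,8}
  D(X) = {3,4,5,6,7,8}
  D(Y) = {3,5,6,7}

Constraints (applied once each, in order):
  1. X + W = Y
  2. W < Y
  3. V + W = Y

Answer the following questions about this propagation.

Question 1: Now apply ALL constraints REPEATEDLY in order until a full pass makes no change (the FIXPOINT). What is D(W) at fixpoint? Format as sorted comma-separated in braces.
pass 0 (initial): D(W)={3,6,7,8}
pass 1: V {3,4,8}->{3,4}; W {3,6,7,8}->{3}; X {3,4,5,6,7,8}->{3,4}; Y {3,5,6,7}->{6,7}
pass 2: no change
Fixpoint after 2 passes: D(W) = {3}

Answer: {3}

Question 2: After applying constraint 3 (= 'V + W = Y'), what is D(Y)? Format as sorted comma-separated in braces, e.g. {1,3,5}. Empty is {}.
Constraint 1 (X + W = Y) on D(X)={3,4,5,6,7,8} D(W)={3,6,7,8} D(Y)={3,5,6,7}: X {3,4,5,6,7,8}->{3,4}; W {3,6,7,8}->{3}; Y {3,5,6,7}->{6,7}
Constraint 2 (W < Y) on D(W)={3} D(Y)={6,7}: no change
Constraint 3 (V + W = Y) on D(V)={3,4,8} D(W)={3} D(Y)={6,7}: V {3,4,8}->{3,4}
So after constraint 3: D(Y) = {6,7}

Answer: {6,7}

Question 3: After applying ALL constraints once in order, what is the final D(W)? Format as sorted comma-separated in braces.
Constraint 1 (X + W = Y) on D(X)={3,4,5,6,7,8} D(W)={3,6,7,8} D(Y)={3,5,6,7}: X {3,4,5,6,7,8}->{3,4}; W {3,6,7,8}->{3}; Y {3,5,6,7}->{6,7}
Constraint 2 (W < Y) on D(W)={3} D(Y)={6,7}: no change
Constraint 3 (V + W = Y) on D(V)={3,4,8} D(W)={3} D(Y)={6,7}: V {3,4,8}->{3,4}
So after all 3 constraints: D(W) = {3}

Answer: {3}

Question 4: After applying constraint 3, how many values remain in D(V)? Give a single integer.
Constraint 1 (X + W = Y) on D(X)={3,4,5,6,7,8} D(W)={3,6,7,8} D(Y)={3,5,6,7}: X {3,4,5,6,7,8}->{3,4}; W {3,6,7,8}->{3}; Y {3,5,6,7}->{6,7}
Constraint 2 (W < Y) on D(W)={3} D(Y)={6,7}: no change
Constraint 3 (V + W = Y) on D(V)={3,4,8} D(W)={3} D(Y)={6,7}: V {3,4,8}->{3,4}
So after constraint 3: D(V)={3,4}, size = 2

Answer: 2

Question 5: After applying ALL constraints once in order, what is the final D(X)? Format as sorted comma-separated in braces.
Constraint 1 (X + W = Y) on D(X)={3,4,5,6,7,8} D(W)={3,6,7,8} D(Y)={3,5,6,7}: X {3,4,5,6,7,8}->{3,4}; W {3,6,7,8}->{3}; Y {3,5,6,7}->{6,7}
Constraint 2 (W < Y) on D(W)={3} D(Y)={6,7}: no change
Constraint 3 (V + W = Y) on D(V)={3,4,8} D(W)={3} D(Y)={6,7}: V {3,4,8}->{3,4}
So after all 3 constraints: D(X) = {3,4}

Answer: {3,4}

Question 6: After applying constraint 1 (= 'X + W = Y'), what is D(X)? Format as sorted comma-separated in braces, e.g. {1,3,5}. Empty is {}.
Answer: {3,4}

Derivation:
Constraint 1 (X + W = Y) on D(X)={3,4,5,6,7,8} D(W)={3,6,7,8} D(Y)={3,5,6,7}: X {3,4,5,6,7,8}->{3,4}; W {3,6,7,8}->{3}; Y {3,5,6,7}->{6,7}
So after constraint 1: D(X) = {3,4}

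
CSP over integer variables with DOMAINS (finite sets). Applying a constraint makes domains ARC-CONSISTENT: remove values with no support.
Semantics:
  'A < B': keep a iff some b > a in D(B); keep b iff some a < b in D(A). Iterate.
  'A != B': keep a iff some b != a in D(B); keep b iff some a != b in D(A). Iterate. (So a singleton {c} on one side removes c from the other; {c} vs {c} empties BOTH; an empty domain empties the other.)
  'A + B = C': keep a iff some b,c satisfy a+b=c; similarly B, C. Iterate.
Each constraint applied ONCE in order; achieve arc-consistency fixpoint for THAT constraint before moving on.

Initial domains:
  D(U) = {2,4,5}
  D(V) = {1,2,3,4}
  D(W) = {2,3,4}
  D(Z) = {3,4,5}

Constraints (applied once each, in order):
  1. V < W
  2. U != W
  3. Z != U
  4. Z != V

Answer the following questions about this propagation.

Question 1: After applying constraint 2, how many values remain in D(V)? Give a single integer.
Constraint 1 (V < W) on D(V)={1,2,3,4} D(W)={2,3,4}: V {1,2,3,4}->{1,2,3}
Constraint 2 (U != W) on D(U)={2,4,5} D(W)={2,3,4}: no change
So after constraint 2: D(V)={1,2,3}, size = 3

Answer: 3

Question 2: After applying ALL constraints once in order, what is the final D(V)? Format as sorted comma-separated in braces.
Answer: {1,2,3}

Derivation:
Constraint 1 (V < W) on D(V)={1,2,3,4} D(W)={2,3,4}: V {1,2,3,4}->{1,2,3}
Constraint 2 (U != W) on D(U)={2,4,5} D(W)={2,3,4}: no change
Constraint 3 (Z != U) on D(Z)={3,4,5} D(U)={2,4,5}: no change
Constraint 4 (Z != V) on D(Z)={3,4,5} D(V)={1,2,3}: no change
So after all 4 constraints: D(V) = {1,2,3}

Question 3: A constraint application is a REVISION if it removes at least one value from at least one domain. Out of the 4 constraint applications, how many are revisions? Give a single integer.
Constraint 1 (V < W) on D(V)={1,2,3,4} D(W)={2,3,4}: V {1,2,3,4}->{1,2,3} => REVISION
Constraint 2 (U != W) on D(U)={2,4,5} D(W)={2,3,4}: no change => not a revision
Constraint 3 (Z != U) on D(Z)={3,4,5} D(U)={2,4,5}: no change => not a revision
Constraint 4 (Z != V) on D(Z)={3,4,5} D(V)={1,2,3}: no change => not a revision
Total revisions = 1

Answer: 1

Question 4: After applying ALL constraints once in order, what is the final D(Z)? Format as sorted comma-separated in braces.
Answer: {3,4,5}

Derivation:
Constraint 1 (V < W) on D(V)={1,2,3,4} D(W)={2,3,4}: V {1,2,3,4}->{1,2,3}
Constraint 2 (U != W) on D(U)={2,4,5} D(W)={2,3,4}: no change
Constraint 3 (Z != U) on D(Z)={3,4,5} D(U)={2,4,5}: no change
Constraint 4 (Z != V) on D(Z)={3,4,5} D(V)={1,2,3}: no change
So after all 4 constraints: D(Z) = {3,4,5}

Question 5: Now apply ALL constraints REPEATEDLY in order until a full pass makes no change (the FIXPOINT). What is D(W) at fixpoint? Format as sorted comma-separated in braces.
Answer: {2,3,4}

Derivation:
pass 0 (initial): D(W)={2,3,4}
pass 1: V {1,2,3,4}->{1,2,3}
pass 2: no change
Fixpoint after 2 passes: D(W) = {2,3,4}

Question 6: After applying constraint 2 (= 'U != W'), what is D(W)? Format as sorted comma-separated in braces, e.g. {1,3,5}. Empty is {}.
Answer: {2,3,4}

Derivation:
Constraint 1 (V < W) on D(V)={1,2,3,4} D(W)={2,3,4}: V {1,2,3,4}->{1,2,3}
Constraint 2 (U != W) on D(U)={2,4,5} D(W)={2,3,4}: no change
So after constraint 2: D(W) = {2,3,4}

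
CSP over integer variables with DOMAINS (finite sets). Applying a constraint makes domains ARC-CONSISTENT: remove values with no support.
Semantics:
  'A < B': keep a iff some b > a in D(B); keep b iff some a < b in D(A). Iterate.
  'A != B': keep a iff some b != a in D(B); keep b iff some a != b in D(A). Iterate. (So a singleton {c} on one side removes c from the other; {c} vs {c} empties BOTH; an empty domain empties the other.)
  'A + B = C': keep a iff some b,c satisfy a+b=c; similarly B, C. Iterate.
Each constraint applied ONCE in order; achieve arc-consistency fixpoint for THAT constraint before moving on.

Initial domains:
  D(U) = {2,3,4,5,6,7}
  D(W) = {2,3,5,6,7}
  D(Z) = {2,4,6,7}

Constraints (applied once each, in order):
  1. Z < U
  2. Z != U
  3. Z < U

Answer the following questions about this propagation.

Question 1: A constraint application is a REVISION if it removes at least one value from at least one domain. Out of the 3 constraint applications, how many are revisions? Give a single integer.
Constraint 1 (Z < U) on D(Z)={2,4,6,7} D(U)={2,3,4,5,6,7}: Z {2,4,6,7}->{2,4,6}; U {2,3,4,5,6,7}->{3,4,5,6,7} => REVISION
Constraint 2 (Z != U) on D(Z)={2,4,6} D(U)={3,4,5,6,7}: no change => not a revision
Constraint 3 (Z < U) on D(Z)={2,4,6} D(U)={3,4,5,6,7}: no change => not a revision
Total revisions = 1

Answer: 1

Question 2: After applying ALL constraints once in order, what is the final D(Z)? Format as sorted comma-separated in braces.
Constraint 1 (Z < U) on D(Z)={2,4,6,7} D(U)={2,3,4,5,6,7}: Z {2,4,6,7}->{2,4,6}; U {2,3,4,5,6,7}->{3,4,5,6,7}
Constraint 2 (Z != U) on D(Z)={2,4,6} D(U)={3,4,5,6,7}: no change
Constraint 3 (Z < U) on D(Z)={2,4,6} D(U)={3,4,5,6,7}: no change
So after all 3 constraints: D(Z) = {2,4,6}

Answer: {2,4,6}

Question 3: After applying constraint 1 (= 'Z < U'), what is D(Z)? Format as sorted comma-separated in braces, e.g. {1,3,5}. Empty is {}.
Constraint 1 (Z < U) on D(Z)={2,4,6,7} D(U)={2,3,4,5,6,7}: Z {2,4,6,7}->{2,4,6}; U {2,3,4,5,6,7}->{3,4,5,6,7}
So after constraint 1: D(Z) = {2,4,6}

Answer: {2,4,6}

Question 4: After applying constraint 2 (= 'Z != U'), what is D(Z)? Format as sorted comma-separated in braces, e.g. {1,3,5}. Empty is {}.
Constraint 1 (Z < U) on D(Z)={2,4,6,7} D(U)={2,3,4,5,6,7}: Z {2,4,6,7}->{2,4,6}; U {2,3,4,5,6,7}->{3,4,5,6,7}
Constraint 2 (Z != U) on D(Z)={2,4,6} D(U)={3,4,5,6,7}: no change
So after constraint 2: D(Z) = {2,4,6}

Answer: {2,4,6}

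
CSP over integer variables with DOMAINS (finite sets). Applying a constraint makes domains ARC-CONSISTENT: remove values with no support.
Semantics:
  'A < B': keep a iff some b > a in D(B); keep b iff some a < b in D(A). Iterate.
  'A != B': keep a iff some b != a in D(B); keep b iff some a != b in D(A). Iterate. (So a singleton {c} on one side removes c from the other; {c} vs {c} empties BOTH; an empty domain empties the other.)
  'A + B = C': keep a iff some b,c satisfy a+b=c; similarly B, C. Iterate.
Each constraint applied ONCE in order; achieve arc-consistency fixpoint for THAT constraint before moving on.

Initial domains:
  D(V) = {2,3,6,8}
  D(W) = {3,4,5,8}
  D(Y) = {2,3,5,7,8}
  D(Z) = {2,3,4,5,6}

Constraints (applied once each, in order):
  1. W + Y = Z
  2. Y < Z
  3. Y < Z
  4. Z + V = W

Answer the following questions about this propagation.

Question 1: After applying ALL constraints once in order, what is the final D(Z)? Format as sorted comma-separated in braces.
Answer: {}

Derivation:
Constraint 1 (W + Y = Z) on D(W)={3,4,5,8} D(Y)={2,3,5,7,8} D(Z)={2,3,4,5,6}: W {3,4,5,8}->{3,4}; Y {2,3,5,7,8}->{2,3}; Z {2,3,4,5,6}->{5,6}
Constraint 2 (Y < Z) on D(Y)={2,3} D(Z)={5,6}: no change
Constraint 3 (Y < Z) on D(Y)={2,3} D(Z)={5,6}: no change
Constraint 4 (Z + V = W) on D(Z)={5,6} D(V)={2,3,6,8} D(W)={3,4}: Z {5,6}->{}; V {2,3,6,8}->{}; W {3,4}->{}
So after all 4 constraints: D(Z) = {}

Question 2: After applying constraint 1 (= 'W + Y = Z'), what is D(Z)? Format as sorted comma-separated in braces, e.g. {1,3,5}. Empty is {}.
Constraint 1 (W + Y = Z) on D(W)={3,4,5,8} D(Y)={2,3,5,7,8} D(Z)={2,3,4,5,6}: W {3,4,5,8}->{3,4}; Y {2,3,5,7,8}->{2,3}; Z {2,3,4,5,6}->{5,6}
So after constraint 1: D(Z) = {5,6}

Answer: {5,6}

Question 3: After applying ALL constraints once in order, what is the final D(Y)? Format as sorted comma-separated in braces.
Answer: {2,3}

Derivation:
Constraint 1 (W + Y = Z) on D(W)={3,4,5,8} D(Y)={2,3,5,7,8} D(Z)={2,3,4,5,6}: W {3,4,5,8}->{3,4}; Y {2,3,5,7,8}->{2,3}; Z {2,3,4,5,6}->{5,6}
Constraint 2 (Y < Z) on D(Y)={2,3} D(Z)={5,6}: no change
Constraint 3 (Y < Z) on D(Y)={2,3} D(Z)={5,6}: no change
Constraint 4 (Z + V = W) on D(Z)={5,6} D(V)={2,3,6,8} D(W)={3,4}: Z {5,6}->{}; V {2,3,6,8}->{}; W {3,4}->{}
So after all 4 constraints: D(Y) = {2,3}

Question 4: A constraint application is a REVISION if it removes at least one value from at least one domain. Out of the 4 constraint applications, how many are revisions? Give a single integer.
Constraint 1 (W + Y = Z) on D(W)={3,4,5,8} D(Y)={2,3,5,7,8} D(Z)={2,3,4,5,6}: W {3,4,5,8}->{3,4}; Y {2,3,5,7,8}->{2,3}; Z {2,3,4,5,6}->{5,6} => REVISION
Constraint 2 (Y < Z) on D(Y)={2,3} D(Z)={5,6}: no change => not a revision
Constraint 3 (Y < Z) on D(Y)={2,3} D(Z)={5,6}: no change => not a revision
Constraint 4 (Z + V = W) on D(Z)={5,6} D(V)={2,3,6,8} D(W)={3,4}: Z {5,6}->{}; V {2,3,6,8}->{}; W {3,4}->{} => REVISION
Total revisions = 2

Answer: 2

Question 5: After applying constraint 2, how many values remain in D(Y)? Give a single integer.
Constraint 1 (W + Y = Z) on D(W)={3,4,5,8} D(Y)={2,3,5,7,8} D(Z)={2,3,4,5,6}: W {3,4,5,8}->{3,4}; Y {2,3,5,7,8}->{2,3}; Z {2,3,4,5,6}->{5,6}
Constraint 2 (Y < Z) on D(Y)={2,3} D(Z)={5,6}: no change
So after constraint 2: D(Y)={2,3}, size = 2

Answer: 2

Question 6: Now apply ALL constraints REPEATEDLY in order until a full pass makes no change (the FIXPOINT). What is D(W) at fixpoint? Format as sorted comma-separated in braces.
pass 0 (initial): D(W)={3,4,5,8}
pass 1: V {2,3,6,8}->{}; W {3,4,5,8}->{}; Y {2,3,5,7,8}->{2,3}; Z {2,3,4,5,6}->{}
pass 2: Y {2,3}->{}
pass 3: no change
Fixpoint after 3 passes: D(W) = {}

Answer: {}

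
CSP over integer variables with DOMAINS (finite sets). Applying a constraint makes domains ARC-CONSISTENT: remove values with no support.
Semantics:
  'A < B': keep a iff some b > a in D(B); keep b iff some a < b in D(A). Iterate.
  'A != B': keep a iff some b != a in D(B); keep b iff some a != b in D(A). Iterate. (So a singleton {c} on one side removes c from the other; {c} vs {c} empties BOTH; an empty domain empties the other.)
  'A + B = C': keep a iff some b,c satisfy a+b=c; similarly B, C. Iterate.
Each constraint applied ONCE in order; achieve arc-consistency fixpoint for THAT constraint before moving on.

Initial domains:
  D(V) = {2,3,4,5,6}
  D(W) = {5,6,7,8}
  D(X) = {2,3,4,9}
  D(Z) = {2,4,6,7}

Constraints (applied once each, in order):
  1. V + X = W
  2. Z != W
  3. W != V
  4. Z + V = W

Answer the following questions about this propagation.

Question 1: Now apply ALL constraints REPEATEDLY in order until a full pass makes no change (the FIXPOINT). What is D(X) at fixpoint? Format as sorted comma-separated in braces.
Answer: {2,3,4}

Derivation:
pass 0 (initial): D(X)={2,3,4,9}
pass 1: X {2,3,4,9}->{2,3,4}; Z {2,4,6,7}->{2,4,6}
pass 2: no change
Fixpoint after 2 passes: D(X) = {2,3,4}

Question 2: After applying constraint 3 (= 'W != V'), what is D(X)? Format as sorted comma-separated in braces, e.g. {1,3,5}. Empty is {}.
Constraint 1 (V + X = W) on D(V)={2,3,4,5,6} D(X)={2,3,4,9} D(W)={5,6,7,8}: X {2,3,4,9}->{2,3,4}
Constraint 2 (Z != W) on D(Z)={2,4,6,7} D(W)={5,6,7,8}: no change
Constraint 3 (W != V) on D(W)={5,6,7,8} D(V)={2,3,4,5,6}: no change
So after constraint 3: D(X) = {2,3,4}

Answer: {2,3,4}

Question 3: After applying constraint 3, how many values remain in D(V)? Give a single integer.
Answer: 5

Derivation:
Constraint 1 (V + X = W) on D(V)={2,3,4,5,6} D(X)={2,3,4,9} D(W)={5,6,7,8}: X {2,3,4,9}->{2,3,4}
Constraint 2 (Z != W) on D(Z)={2,4,6,7} D(W)={5,6,7,8}: no change
Constraint 3 (W != V) on D(W)={5,6,7,8} D(V)={2,3,4,5,6}: no change
So after constraint 3: D(V)={2,3,4,5,6}, size = 5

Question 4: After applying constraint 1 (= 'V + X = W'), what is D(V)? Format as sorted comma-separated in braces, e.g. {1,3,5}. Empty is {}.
Constraint 1 (V + X = W) on D(V)={2,3,4,5,6} D(X)={2,3,4,9} D(W)={5,6,7,8}: X {2,3,4,9}->{2,3,4}
So after constraint 1: D(V) = {2,3,4,5,6}

Answer: {2,3,4,5,6}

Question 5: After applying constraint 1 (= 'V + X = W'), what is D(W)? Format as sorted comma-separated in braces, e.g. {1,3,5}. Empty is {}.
Constraint 1 (V + X = W) on D(V)={2,3,4,5,6} D(X)={2,3,4,9} D(W)={5,6,7,8}: X {2,3,4,9}->{2,3,4}
So after constraint 1: D(W) = {5,6,7,8}

Answer: {5,6,7,8}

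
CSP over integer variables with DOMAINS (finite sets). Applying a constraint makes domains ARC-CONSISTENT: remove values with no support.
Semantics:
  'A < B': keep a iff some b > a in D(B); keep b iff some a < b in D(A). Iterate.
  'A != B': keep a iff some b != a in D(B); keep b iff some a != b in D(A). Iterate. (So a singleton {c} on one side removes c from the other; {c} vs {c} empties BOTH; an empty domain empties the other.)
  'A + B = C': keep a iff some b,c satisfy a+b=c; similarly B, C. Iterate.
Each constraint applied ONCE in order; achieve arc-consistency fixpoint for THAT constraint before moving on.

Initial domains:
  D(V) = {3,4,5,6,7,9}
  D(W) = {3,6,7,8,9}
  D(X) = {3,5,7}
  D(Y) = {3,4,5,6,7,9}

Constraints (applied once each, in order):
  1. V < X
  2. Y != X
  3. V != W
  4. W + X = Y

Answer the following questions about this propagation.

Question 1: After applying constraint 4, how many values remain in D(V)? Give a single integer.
Constraint 1 (V < X) on D(V)={3,4,5,6,7,9} D(X)={3,5,7}: V {3,4,5,6,7,9}->{3,4,5,6}; X {3,5,7}->{5,7}
Constraint 2 (Y != X) on D(Y)={3,4,5,6,7,9} D(X)={5,7}: no change
Constraint 3 (V != W) on D(V)={3,4,5,6} D(W)={3,6,7,8,9}: no change
Constraint 4 (W + X = Y) on D(W)={3,6,7,8,9} D(X)={5,7} D(Y)={3,4,5,6,7,9}: W {3,6,7,8,9}->{}; X {5,7}->{}; Y {3,4,5,6,7,9}->{}
So after constraint 4: D(V)={3,4,5,6}, size = 4

Answer: 4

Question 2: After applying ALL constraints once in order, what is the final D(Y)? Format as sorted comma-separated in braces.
Constraint 1 (V < X) on D(V)={3,4,5,6,7,9} D(X)={3,5,7}: V {3,4,5,6,7,9}->{3,4,5,6}; X {3,5,7}->{5,7}
Constraint 2 (Y != X) on D(Y)={3,4,5,6,7,9} D(X)={5,7}: no change
Constraint 3 (V != W) on D(V)={3,4,5,6} D(W)={3,6,7,8,9}: no change
Constraint 4 (W + X = Y) on D(W)={3,6,7,8,9} D(X)={5,7} D(Y)={3,4,5,6,7,9}: W {3,6,7,8,9}->{}; X {5,7}->{}; Y {3,4,5,6,7,9}->{}
So after all 4 constraints: D(Y) = {}

Answer: {}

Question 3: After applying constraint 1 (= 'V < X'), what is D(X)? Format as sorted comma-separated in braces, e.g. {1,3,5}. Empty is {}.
Constraint 1 (V < X) on D(V)={3,4,5,6,7,9} D(X)={3,5,7}: V {3,4,5,6,7,9}->{3,4,5,6}; X {3,5,7}->{5,7}
So after constraint 1: D(X) = {5,7}

Answer: {5,7}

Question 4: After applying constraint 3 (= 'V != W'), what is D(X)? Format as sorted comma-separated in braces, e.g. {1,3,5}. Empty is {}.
Constraint 1 (V < X) on D(V)={3,4,5,6,7,9} D(X)={3,5,7}: V {3,4,5,6,7,9}->{3,4,5,6}; X {3,5,7}->{5,7}
Constraint 2 (Y != X) on D(Y)={3,4,5,6,7,9} D(X)={5,7}: no change
Constraint 3 (V != W) on D(V)={3,4,5,6} D(W)={3,6,7,8,9}: no change
So after constraint 3: D(X) = {5,7}

Answer: {5,7}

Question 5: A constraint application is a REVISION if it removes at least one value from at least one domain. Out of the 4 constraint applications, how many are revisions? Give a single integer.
Answer: 2

Derivation:
Constraint 1 (V < X) on D(V)={3,4,5,6,7,9} D(X)={3,5,7}: V {3,4,5,6,7,9}->{3,4,5,6}; X {3,5,7}->{5,7} => REVISION
Constraint 2 (Y != X) on D(Y)={3,4,5,6,7,9} D(X)={5,7}: no change => not a revision
Constraint 3 (V != W) on D(V)={3,4,5,6} D(W)={3,6,7,8,9}: no change => not a revision
Constraint 4 (W + X = Y) on D(W)={3,6,7,8,9} D(X)={5,7} D(Y)={3,4,5,6,7,9}: W {3,6,7,8,9}->{}; X {5,7}->{}; Y {3,4,5,6,7,9}->{} => REVISION
Total revisions = 2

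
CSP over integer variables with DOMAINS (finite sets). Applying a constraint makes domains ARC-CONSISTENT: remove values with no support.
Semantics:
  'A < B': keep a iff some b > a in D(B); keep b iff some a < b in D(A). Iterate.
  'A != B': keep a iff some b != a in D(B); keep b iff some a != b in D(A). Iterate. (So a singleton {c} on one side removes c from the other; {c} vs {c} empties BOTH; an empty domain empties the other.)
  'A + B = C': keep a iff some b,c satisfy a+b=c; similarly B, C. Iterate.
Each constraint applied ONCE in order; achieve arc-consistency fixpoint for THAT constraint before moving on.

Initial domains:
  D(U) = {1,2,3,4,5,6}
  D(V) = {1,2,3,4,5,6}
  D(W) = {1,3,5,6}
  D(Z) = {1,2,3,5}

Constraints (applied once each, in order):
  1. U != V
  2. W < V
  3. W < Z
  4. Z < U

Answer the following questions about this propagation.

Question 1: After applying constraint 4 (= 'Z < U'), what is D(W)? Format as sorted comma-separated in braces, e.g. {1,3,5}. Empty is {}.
Constraint 1 (U != V) on D(U)={1,2,3,4,5,6} D(V)={1,2,3,4,5,6}: no change
Constraint 2 (W < V) on D(W)={1,3,5,6} D(V)={1,2,3,4,5,6}: W {1,3,5,6}->{1,3,5}; V {1,2,3,4,5,6}->{2,3,4,5,6}
Constraint 3 (W < Z) on D(W)={1,3,5} D(Z)={1,2,3,5}: W {1,3,5}->{1,3}; Z {1,2,3,5}->{2,3,5}
Constraint 4 (Z < U) on D(Z)={2,3,5} D(U)={1,2,3,4,5,6}: U {1,2,3,4,5,6}->{3,4,5,6}
So after constraint 4: D(W) = {1,3}

Answer: {1,3}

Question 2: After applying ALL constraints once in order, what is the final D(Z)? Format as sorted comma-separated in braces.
Constraint 1 (U != V) on D(U)={1,2,3,4,5,6} D(V)={1,2,3,4,5,6}: no change
Constraint 2 (W < V) on D(W)={1,3,5,6} D(V)={1,2,3,4,5,6}: W {1,3,5,6}->{1,3,5}; V {1,2,3,4,5,6}->{2,3,4,5,6}
Constraint 3 (W < Z) on D(W)={1,3,5} D(Z)={1,2,3,5}: W {1,3,5}->{1,3}; Z {1,2,3,5}->{2,3,5}
Constraint 4 (Z < U) on D(Z)={2,3,5} D(U)={1,2,3,4,5,6}: U {1,2,3,4,5,6}->{3,4,5,6}
So after all 4 constraints: D(Z) = {2,3,5}

Answer: {2,3,5}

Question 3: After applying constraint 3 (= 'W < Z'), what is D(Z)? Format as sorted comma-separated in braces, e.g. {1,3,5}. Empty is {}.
Constraint 1 (U != V) on D(U)={1,2,3,4,5,6} D(V)={1,2,3,4,5,6}: no change
Constraint 2 (W < V) on D(W)={1,3,5,6} D(V)={1,2,3,4,5,6}: W {1,3,5,6}->{1,3,5}; V {1,2,3,4,5,6}->{2,3,4,5,6}
Constraint 3 (W < Z) on D(W)={1,3,5} D(Z)={1,2,3,5}: W {1,3,5}->{1,3}; Z {1,2,3,5}->{2,3,5}
So after constraint 3: D(Z) = {2,3,5}

Answer: {2,3,5}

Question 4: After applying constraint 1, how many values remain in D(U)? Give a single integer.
Constraint 1 (U != V) on D(U)={1,2,3,4,5,6} D(V)={1,2,3,4,5,6}: no change
So after constraint 1: D(U)={1,2,3,4,5,6}, size = 6

Answer: 6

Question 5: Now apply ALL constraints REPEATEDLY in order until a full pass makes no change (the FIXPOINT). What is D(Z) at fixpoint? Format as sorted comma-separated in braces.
Answer: {2,3,5}

Derivation:
pass 0 (initial): D(Z)={1,2,3,5}
pass 1: U {1,2,3,4,5,6}->{3,4,5,6}; V {1,2,3,4,5,6}->{2,3,4,5,6}; W {1,3,5,6}->{1,3}; Z {1,2,3,5}->{2,3,5}
pass 2: no change
Fixpoint after 2 passes: D(Z) = {2,3,5}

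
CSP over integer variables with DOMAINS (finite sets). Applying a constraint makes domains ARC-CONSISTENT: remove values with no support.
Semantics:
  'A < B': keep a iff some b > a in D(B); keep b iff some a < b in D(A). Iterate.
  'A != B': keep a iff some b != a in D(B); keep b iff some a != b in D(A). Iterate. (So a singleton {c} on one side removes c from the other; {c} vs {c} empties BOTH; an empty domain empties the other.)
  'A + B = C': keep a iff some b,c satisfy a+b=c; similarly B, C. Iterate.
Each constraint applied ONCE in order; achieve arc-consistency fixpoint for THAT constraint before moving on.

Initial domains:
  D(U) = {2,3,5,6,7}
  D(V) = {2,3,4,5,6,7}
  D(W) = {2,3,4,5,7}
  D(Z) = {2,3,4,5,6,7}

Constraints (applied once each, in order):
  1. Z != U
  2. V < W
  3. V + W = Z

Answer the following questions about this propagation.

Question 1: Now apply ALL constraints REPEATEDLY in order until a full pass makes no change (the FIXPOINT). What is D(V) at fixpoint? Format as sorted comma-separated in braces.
Answer: {2,3,4}

Derivation:
pass 0 (initial): D(V)={2,3,4,5,6,7}
pass 1: V {2,3,4,5,6,7}->{2,3,4}; W {2,3,4,5,7}->{3,4,5}; Z {2,3,4,5,6,7}->{5,6,7}
pass 2: no change
Fixpoint after 2 passes: D(V) = {2,3,4}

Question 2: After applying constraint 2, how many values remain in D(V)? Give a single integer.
Constraint 1 (Z != U) on D(Z)={2,3,4,5,6,7} D(U)={2,3,5,6,7}: no change
Constraint 2 (V < W) on D(V)={2,3,4,5,6,7} D(W)={2,3,4,5,7}: V {2,3,4,5,6,7}->{2,3,4,5,6}; W {2,3,4,5,7}->{3,4,5,7}
So after constraint 2: D(V)={2,3,4,5,6}, size = 5

Answer: 5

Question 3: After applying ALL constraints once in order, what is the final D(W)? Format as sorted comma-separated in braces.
Constraint 1 (Z != U) on D(Z)={2,3,4,5,6,7} D(U)={2,3,5,6,7}: no change
Constraint 2 (V < W) on D(V)={2,3,4,5,6,7} D(W)={2,3,4,5,7}: V {2,3,4,5,6,7}->{2,3,4,5,6}; W {2,3,4,5,7}->{3,4,5,7}
Constraint 3 (V + W = Z) on D(V)={2,3,4,5,6} D(W)={3,4,5,7} D(Z)={2,3,4,5,6,7}: V {2,3,4,5,6}->{2,3,4}; W {3,4,5,7}->{3,4,5}; Z {2,3,4,5,6,7}->{5,6,7}
So after all 3 constraints: D(W) = {3,4,5}

Answer: {3,4,5}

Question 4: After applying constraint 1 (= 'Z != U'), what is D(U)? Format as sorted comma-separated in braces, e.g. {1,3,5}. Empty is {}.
Answer: {2,3,5,6,7}

Derivation:
Constraint 1 (Z != U) on D(Z)={2,3,4,5,6,7} D(U)={2,3,5,6,7}: no change
So after constraint 1: D(U) = {2,3,5,6,7}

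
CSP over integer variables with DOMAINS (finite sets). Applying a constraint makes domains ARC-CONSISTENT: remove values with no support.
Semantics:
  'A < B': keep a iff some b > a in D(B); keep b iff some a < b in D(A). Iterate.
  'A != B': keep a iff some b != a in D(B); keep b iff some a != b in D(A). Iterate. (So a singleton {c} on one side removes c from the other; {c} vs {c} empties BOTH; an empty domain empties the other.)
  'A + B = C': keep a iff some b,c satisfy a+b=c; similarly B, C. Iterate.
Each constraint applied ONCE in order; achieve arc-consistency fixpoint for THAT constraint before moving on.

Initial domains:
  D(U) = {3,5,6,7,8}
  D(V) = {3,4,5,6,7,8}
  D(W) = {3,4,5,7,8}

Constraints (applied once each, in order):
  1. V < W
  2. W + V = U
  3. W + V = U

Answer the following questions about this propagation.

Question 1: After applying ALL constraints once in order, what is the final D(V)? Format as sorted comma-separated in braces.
Constraint 1 (V < W) on D(V)={3,4,5,6,7,8} D(W)={3,4,5,7,8}: V {3,4,5,6,7,8}->{3,4,5,6,7}; W {3,4,5,7,8}->{4,5,7,8}
Constraint 2 (W + V = U) on D(W)={4,5,7,8} D(V)={3,4,5,6,7} D(U)={3,5,6,7,8}: W {4,5,7,8}->{4,5}; V {3,4,5,6,7}->{3,4}; U {3,5,6,7,8}->{7,8}
Constraint 3 (W + V = U) on D(W)={4,5} D(V)={3,4} D(U)={7,8}: no change
So after all 3 constraints: D(V) = {3,4}

Answer: {3,4}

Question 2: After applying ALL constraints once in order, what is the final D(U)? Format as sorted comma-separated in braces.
Answer: {7,8}

Derivation:
Constraint 1 (V < W) on D(V)={3,4,5,6,7,8} D(W)={3,4,5,7,8}: V {3,4,5,6,7,8}->{3,4,5,6,7}; W {3,4,5,7,8}->{4,5,7,8}
Constraint 2 (W + V = U) on D(W)={4,5,7,8} D(V)={3,4,5,6,7} D(U)={3,5,6,7,8}: W {4,5,7,8}->{4,5}; V {3,4,5,6,7}->{3,4}; U {3,5,6,7,8}->{7,8}
Constraint 3 (W + V = U) on D(W)={4,5} D(V)={3,4} D(U)={7,8}: no change
So after all 3 constraints: D(U) = {7,8}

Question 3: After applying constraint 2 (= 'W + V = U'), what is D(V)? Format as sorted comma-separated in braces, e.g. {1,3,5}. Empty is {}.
Constraint 1 (V < W) on D(V)={3,4,5,6,7,8} D(W)={3,4,5,7,8}: V {3,4,5,6,7,8}->{3,4,5,6,7}; W {3,4,5,7,8}->{4,5,7,8}
Constraint 2 (W + V = U) on D(W)={4,5,7,8} D(V)={3,4,5,6,7} D(U)={3,5,6,7,8}: W {4,5,7,8}->{4,5}; V {3,4,5,6,7}->{3,4}; U {3,5,6,7,8}->{7,8}
So after constraint 2: D(V) = {3,4}

Answer: {3,4}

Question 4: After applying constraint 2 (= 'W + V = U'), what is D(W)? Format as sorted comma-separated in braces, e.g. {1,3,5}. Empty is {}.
Answer: {4,5}

Derivation:
Constraint 1 (V < W) on D(V)={3,4,5,6,7,8} D(W)={3,4,5,7,8}: V {3,4,5,6,7,8}->{3,4,5,6,7}; W {3,4,5,7,8}->{4,5,7,8}
Constraint 2 (W + V = U) on D(W)={4,5,7,8} D(V)={3,4,5,6,7} D(U)={3,5,6,7,8}: W {4,5,7,8}->{4,5}; V {3,4,5,6,7}->{3,4}; U {3,5,6,7,8}->{7,8}
So after constraint 2: D(W) = {4,5}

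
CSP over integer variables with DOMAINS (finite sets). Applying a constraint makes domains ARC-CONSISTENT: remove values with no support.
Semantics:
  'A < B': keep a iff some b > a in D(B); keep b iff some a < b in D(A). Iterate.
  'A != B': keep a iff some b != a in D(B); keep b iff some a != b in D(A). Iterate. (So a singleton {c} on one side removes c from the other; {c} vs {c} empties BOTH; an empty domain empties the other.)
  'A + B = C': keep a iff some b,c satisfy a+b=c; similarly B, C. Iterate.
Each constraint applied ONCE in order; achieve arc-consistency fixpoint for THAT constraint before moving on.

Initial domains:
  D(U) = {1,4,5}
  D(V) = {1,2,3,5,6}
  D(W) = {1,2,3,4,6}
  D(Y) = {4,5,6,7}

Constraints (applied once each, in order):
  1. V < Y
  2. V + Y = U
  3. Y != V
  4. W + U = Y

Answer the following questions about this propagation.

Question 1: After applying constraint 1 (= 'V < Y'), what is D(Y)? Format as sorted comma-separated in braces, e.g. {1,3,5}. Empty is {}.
Answer: {4,5,6,7}

Derivation:
Constraint 1 (V < Y) on D(V)={1,2,3,5,6} D(Y)={4,5,6,7}: no change
So after constraint 1: D(Y) = {4,5,6,7}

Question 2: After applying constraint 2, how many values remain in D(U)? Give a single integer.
Answer: 1

Derivation:
Constraint 1 (V < Y) on D(V)={1,2,3,5,6} D(Y)={4,5,6,7}: no change
Constraint 2 (V + Y = U) on D(V)={1,2,3,5,6} D(Y)={4,5,6,7} D(U)={1,4,5}: V {1,2,3,5,6}->{1}; Y {4,5,6,7}->{4}; U {1,4,5}->{5}
So after constraint 2: D(U)={5}, size = 1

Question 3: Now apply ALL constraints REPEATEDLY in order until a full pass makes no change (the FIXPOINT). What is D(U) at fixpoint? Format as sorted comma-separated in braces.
Answer: {}

Derivation:
pass 0 (initial): D(U)={1,4,5}
pass 1: U {1,4,5}->{}; V {1,2,3,5,6}->{1}; W {1,2,3,4,6}->{}; Y {4,5,6,7}->{}
pass 2: V {1}->{}
pass 3: no change
Fixpoint after 3 passes: D(U) = {}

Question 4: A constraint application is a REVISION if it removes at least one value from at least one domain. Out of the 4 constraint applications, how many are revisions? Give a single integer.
Constraint 1 (V < Y) on D(V)={1,2,3,5,6} D(Y)={4,5,6,7}: no change => not a revision
Constraint 2 (V + Y = U) on D(V)={1,2,3,5,6} D(Y)={4,5,6,7} D(U)={1,4,5}: V {1,2,3,5,6}->{1}; Y {4,5,6,7}->{4}; U {1,4,5}->{5} => REVISION
Constraint 3 (Y != V) on D(Y)={4} D(V)={1}: no change => not a revision
Constraint 4 (W + U = Y) on D(W)={1,2,3,4,6} D(U)={5} D(Y)={4}: W {1,2,3,4,6}->{}; U {5}->{}; Y {4}->{} => REVISION
Total revisions = 2

Answer: 2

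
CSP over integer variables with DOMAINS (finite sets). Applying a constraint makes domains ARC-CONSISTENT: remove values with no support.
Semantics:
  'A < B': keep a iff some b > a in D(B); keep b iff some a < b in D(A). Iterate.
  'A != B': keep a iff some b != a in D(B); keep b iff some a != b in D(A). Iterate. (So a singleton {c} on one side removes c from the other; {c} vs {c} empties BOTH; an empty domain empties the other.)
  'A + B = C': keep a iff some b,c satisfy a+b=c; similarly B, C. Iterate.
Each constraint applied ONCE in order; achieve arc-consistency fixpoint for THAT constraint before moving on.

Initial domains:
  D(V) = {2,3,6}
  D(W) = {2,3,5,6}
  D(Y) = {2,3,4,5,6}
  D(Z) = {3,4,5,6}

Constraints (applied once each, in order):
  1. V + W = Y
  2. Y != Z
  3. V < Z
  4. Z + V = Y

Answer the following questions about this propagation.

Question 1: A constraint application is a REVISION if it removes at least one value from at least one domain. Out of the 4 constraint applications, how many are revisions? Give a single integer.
Answer: 2

Derivation:
Constraint 1 (V + W = Y) on D(V)={2,3,6} D(W)={2,3,5,6} D(Y)={2,3,4,5,6}: V {2,3,6}->{2,3}; W {2,3,5,6}->{2,3}; Y {2,3,4,5,6}->{4,5,6} => REVISION
Constraint 2 (Y != Z) on D(Y)={4,5,6} D(Z)={3,4,5,6}: no change => not a revision
Constraint 3 (V < Z) on D(V)={2,3} D(Z)={3,4,5,6}: no change => not a revision
Constraint 4 (Z + V = Y) on D(Z)={3,4,5,6} D(V)={2,3} D(Y)={4,5,6}: Z {3,4,5,6}->{3,4}; Y {4,5,6}->{5,6} => REVISION
Total revisions = 2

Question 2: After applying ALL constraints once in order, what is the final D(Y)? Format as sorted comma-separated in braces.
Constraint 1 (V + W = Y) on D(V)={2,3,6} D(W)={2,3,5,6} D(Y)={2,3,4,5,6}: V {2,3,6}->{2,3}; W {2,3,5,6}->{2,3}; Y {2,3,4,5,6}->{4,5,6}
Constraint 2 (Y != Z) on D(Y)={4,5,6} D(Z)={3,4,5,6}: no change
Constraint 3 (V < Z) on D(V)={2,3} D(Z)={3,4,5,6}: no change
Constraint 4 (Z + V = Y) on D(Z)={3,4,5,6} D(V)={2,3} D(Y)={4,5,6}: Z {3,4,5,6}->{3,4}; Y {4,5,6}->{5,6}
So after all 4 constraints: D(Y) = {5,6}

Answer: {5,6}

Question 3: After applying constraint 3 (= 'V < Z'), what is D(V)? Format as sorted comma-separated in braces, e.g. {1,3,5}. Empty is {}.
Constraint 1 (V + W = Y) on D(V)={2,3,6} D(W)={2,3,5,6} D(Y)={2,3,4,5,6}: V {2,3,6}->{2,3}; W {2,3,5,6}->{2,3}; Y {2,3,4,5,6}->{4,5,6}
Constraint 2 (Y != Z) on D(Y)={4,5,6} D(Z)={3,4,5,6}: no change
Constraint 3 (V < Z) on D(V)={2,3} D(Z)={3,4,5,6}: no change
So after constraint 3: D(V) = {2,3}

Answer: {2,3}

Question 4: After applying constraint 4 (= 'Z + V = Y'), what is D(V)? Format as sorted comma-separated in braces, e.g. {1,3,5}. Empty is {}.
Answer: {2,3}

Derivation:
Constraint 1 (V + W = Y) on D(V)={2,3,6} D(W)={2,3,5,6} D(Y)={2,3,4,5,6}: V {2,3,6}->{2,3}; W {2,3,5,6}->{2,3}; Y {2,3,4,5,6}->{4,5,6}
Constraint 2 (Y != Z) on D(Y)={4,5,6} D(Z)={3,4,5,6}: no change
Constraint 3 (V < Z) on D(V)={2,3} D(Z)={3,4,5,6}: no change
Constraint 4 (Z + V = Y) on D(Z)={3,4,5,6} D(V)={2,3} D(Y)={4,5,6}: Z {3,4,5,6}->{3,4}; Y {4,5,6}->{5,6}
So after constraint 4: D(V) = {2,3}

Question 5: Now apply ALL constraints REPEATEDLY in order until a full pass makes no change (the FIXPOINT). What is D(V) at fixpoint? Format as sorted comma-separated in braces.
pass 0 (initial): D(V)={2,3,6}
pass 1: V {2,3,6}->{2,3}; W {2,3,5,6}->{2,3}; Y {2,3,4,5,6}->{5,6}; Z {3,4,5,6}->{3,4}
pass 2: no change
Fixpoint after 2 passes: D(V) = {2,3}

Answer: {2,3}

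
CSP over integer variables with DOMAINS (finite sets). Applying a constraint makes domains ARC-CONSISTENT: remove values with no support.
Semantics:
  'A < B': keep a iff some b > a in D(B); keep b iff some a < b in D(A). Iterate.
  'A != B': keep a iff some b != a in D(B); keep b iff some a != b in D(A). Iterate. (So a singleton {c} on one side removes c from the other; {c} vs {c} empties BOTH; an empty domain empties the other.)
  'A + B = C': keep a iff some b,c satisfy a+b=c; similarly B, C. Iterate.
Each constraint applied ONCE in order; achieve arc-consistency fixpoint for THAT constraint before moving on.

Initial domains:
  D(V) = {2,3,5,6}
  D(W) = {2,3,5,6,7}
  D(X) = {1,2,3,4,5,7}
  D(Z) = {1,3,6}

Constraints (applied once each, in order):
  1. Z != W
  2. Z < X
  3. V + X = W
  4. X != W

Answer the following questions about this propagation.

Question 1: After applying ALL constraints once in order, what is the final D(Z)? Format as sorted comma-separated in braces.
Constraint 1 (Z != W) on D(Z)={1,3,6} D(W)={2,3,5,6,7}: no change
Constraint 2 (Z < X) on D(Z)={1,3,6} D(X)={1,2,3,4,5,7}: X {1,2,3,4,5,7}->{2,3,4,5,7}
Constraint 3 (V + X = W) on D(V)={2,3,5,6} D(X)={2,3,4,5,7} D(W)={2,3,5,6,7}: V {2,3,5,6}->{2,3,5}; X {2,3,4,5,7}->{2,3,4,5}; W {2,3,5,6,7}->{5,6,7}
Constraint 4 (X != W) on D(X)={2,3,4,5} D(W)={5,6,7}: no change
So after all 4 constraints: D(Z) = {1,3,6}

Answer: {1,3,6}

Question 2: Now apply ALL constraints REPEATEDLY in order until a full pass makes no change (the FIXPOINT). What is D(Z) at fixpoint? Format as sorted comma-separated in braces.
Answer: {1,3}

Derivation:
pass 0 (initial): D(Z)={1,3,6}
pass 1: V {2,3,5,6}->{2,3,5}; W {2,3,5,6,7}->{5,6,7}; X {1,2,3,4,5,7}->{2,3,4,5}
pass 2: Z {1,3,6}->{1,3}
pass 3: no change
Fixpoint after 3 passes: D(Z) = {1,3}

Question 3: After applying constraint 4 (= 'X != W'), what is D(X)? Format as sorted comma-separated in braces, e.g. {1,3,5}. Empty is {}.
Answer: {2,3,4,5}

Derivation:
Constraint 1 (Z != W) on D(Z)={1,3,6} D(W)={2,3,5,6,7}: no change
Constraint 2 (Z < X) on D(Z)={1,3,6} D(X)={1,2,3,4,5,7}: X {1,2,3,4,5,7}->{2,3,4,5,7}
Constraint 3 (V + X = W) on D(V)={2,3,5,6} D(X)={2,3,4,5,7} D(W)={2,3,5,6,7}: V {2,3,5,6}->{2,3,5}; X {2,3,4,5,7}->{2,3,4,5}; W {2,3,5,6,7}->{5,6,7}
Constraint 4 (X != W) on D(X)={2,3,4,5} D(W)={5,6,7}: no change
So after constraint 4: D(X) = {2,3,4,5}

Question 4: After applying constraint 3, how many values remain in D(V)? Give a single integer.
Constraint 1 (Z != W) on D(Z)={1,3,6} D(W)={2,3,5,6,7}: no change
Constraint 2 (Z < X) on D(Z)={1,3,6} D(X)={1,2,3,4,5,7}: X {1,2,3,4,5,7}->{2,3,4,5,7}
Constraint 3 (V + X = W) on D(V)={2,3,5,6} D(X)={2,3,4,5,7} D(W)={2,3,5,6,7}: V {2,3,5,6}->{2,3,5}; X {2,3,4,5,7}->{2,3,4,5}; W {2,3,5,6,7}->{5,6,7}
So after constraint 3: D(V)={2,3,5}, size = 3

Answer: 3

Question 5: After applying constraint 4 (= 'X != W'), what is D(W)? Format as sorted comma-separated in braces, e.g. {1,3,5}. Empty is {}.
Constraint 1 (Z != W) on D(Z)={1,3,6} D(W)={2,3,5,6,7}: no change
Constraint 2 (Z < X) on D(Z)={1,3,6} D(X)={1,2,3,4,5,7}: X {1,2,3,4,5,7}->{2,3,4,5,7}
Constraint 3 (V + X = W) on D(V)={2,3,5,6} D(X)={2,3,4,5,7} D(W)={2,3,5,6,7}: V {2,3,5,6}->{2,3,5}; X {2,3,4,5,7}->{2,3,4,5}; W {2,3,5,6,7}->{5,6,7}
Constraint 4 (X != W) on D(X)={2,3,4,5} D(W)={5,6,7}: no change
So after constraint 4: D(W) = {5,6,7}

Answer: {5,6,7}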